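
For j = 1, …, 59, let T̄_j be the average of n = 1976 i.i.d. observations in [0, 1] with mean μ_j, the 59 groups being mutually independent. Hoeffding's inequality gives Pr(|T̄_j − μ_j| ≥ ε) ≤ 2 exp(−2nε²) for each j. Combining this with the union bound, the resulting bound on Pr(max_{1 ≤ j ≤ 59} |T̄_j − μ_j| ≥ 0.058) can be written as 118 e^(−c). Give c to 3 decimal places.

Union bound over the 59 events: Pr(max_{1 ≤ j ≤ 59} |T̄_j − μ_j| ≥ 0.058) ≤ 59·2·exp(−2nε²) = 118 exp(−2·1976·0.058²).
So c = 2·1976·0.058² = 13.2945.

13.295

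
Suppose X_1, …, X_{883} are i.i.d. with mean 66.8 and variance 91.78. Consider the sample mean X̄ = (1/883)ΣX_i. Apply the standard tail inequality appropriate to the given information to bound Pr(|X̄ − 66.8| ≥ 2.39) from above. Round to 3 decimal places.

0.018

With mean and variance of each term known, Chebyshev's inequality bounds the deviation of the sum (or sample mean).
Var(X̄) = Var(X_i)/n = 91.78/883 = 0.10394.
Chebyshev: Pr(|X̄ − 66.8| ≥ 2.39) ≤ Var(X̄)/(2.39)² = 91.78/(883·2.39²) = 0.0182.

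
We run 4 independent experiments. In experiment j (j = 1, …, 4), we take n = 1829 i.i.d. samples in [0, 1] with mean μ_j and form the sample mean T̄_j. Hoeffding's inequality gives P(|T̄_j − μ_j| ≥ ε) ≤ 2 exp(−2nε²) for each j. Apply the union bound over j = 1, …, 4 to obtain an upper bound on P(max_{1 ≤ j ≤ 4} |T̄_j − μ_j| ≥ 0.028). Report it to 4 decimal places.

Per-experiment Hoeffding bound: 2·exp(−2·1829·0.028²) = 2·exp(−2.86787) = 0.11364.
Union bound over 4 events: 4·0.11364 = 0.45456.

0.4546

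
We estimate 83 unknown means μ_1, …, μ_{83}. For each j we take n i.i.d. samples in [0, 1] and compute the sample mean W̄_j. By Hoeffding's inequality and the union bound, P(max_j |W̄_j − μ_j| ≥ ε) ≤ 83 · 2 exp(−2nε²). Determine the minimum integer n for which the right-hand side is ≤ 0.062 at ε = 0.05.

Need 2·83·exp(−2nε²) ≤ 0.062, i.e. exp(−2nε²) ≤ 0.062/166.
So 2nε² ≥ ln(166/0.062) = 7.892609.
Hence n ≥ 7.892609/(2·0.05²) = 1578.522.
The smallest integer n is 1579.

1579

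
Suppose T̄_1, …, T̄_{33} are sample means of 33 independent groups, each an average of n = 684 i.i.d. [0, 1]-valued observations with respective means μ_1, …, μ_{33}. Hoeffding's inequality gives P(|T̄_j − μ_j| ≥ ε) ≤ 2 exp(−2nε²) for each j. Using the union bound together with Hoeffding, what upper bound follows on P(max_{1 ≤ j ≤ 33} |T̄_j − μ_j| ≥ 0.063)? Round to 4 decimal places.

Per-experiment Hoeffding bound: 2·exp(−2·684·0.063²) = 2·exp(−5.42959) = 0.0087698.
Union bound over 33 events: 33·0.0087698 = 0.28940.

0.2894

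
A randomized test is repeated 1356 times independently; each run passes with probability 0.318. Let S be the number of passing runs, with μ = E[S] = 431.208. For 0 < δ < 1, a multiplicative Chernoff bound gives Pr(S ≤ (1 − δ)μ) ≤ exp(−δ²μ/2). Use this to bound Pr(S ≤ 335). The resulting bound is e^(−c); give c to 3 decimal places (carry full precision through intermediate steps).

10.733

Write 335 = (1 − δ)μ, so δ = 1 − 335/431.208 = 0.2231127…
Then the exponent is δ²μ/2 = (μ − 335)²/(2μ) = 10.732615.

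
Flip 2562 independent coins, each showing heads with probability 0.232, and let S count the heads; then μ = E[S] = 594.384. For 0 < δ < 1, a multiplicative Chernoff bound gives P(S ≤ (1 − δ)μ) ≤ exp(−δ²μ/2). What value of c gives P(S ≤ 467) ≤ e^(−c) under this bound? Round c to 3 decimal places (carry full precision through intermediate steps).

13.650

Write 467 = (1 − δ)μ, so δ = 1 − 467/594.384 = 0.2143126…
Then the exponent is δ²μ/2 = (μ − 467)²/(2μ) = 13.650000.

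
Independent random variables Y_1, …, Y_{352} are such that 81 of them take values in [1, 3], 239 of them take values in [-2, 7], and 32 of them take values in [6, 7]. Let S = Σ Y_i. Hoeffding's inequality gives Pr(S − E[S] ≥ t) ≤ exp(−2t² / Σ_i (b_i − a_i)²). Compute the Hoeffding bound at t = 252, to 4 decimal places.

0.0016

Σ(b_i − a_i)² = 81·2² + 239·9² + 32·1² = 19715.
Exponent = 2·252² / 19715 = 6.44220.
Bound = exp(−6.44220) = 0.00159.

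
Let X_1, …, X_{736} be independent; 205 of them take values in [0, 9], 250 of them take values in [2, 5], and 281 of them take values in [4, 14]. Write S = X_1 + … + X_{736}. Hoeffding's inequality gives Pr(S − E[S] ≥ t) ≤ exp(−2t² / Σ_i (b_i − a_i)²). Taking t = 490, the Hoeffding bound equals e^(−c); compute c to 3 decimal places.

10.227

Σ(b_i − a_i)² = 205·9² + 250·3² + 281·10² = 46955.
c = 2t² / 46955 = 2·490² / 46955 = 10.2268.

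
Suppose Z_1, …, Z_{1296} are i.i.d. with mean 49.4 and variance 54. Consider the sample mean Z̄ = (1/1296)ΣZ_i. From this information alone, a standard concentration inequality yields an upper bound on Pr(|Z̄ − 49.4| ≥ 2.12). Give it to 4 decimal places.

With mean and variance of each term known, Chebyshev's inequality bounds the deviation of the sum (or sample mean).
Var(Z̄) = Var(Z_i)/n = 54/1296 = 0.041667.
Chebyshev: Pr(|Z̄ − 49.4| ≥ 2.12) ≤ Var(Z̄)/(2.12)² = 54/(1296·2.12²) = 0.0093.

0.0093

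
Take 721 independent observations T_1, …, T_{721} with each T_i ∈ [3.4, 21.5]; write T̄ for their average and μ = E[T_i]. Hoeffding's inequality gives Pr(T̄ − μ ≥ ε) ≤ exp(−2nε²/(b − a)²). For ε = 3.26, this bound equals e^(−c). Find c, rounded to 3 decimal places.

c = 2nε²/(b − a)² = 2·721·3.26² / 18.1² = 46.7782.

46.778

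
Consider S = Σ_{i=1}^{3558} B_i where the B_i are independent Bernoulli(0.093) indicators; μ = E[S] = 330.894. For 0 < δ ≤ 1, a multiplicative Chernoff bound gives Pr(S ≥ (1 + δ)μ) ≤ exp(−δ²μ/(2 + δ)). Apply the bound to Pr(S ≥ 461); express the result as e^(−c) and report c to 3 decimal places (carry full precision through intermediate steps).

Write 461 = (1 + δ)μ, so δ = 461/330.894 − 1 = 0.3931954…
Then the exponent is δ²μ/(2 + δ) = (461 − μ)² / (μ·(2 + δ)) = 21.376057.

21.376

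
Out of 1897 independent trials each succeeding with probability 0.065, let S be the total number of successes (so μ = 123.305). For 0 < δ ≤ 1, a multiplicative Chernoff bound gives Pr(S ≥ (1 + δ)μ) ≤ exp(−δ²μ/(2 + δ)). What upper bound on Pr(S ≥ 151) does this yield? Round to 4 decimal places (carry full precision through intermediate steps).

0.0610

Write 151 = (1 + δ)μ, so δ = 151/123.305 − 1 = 0.2246057…
Then the exponent is δ²μ/(2 + δ) = (151 − μ)² / (μ·(2 + δ)) = 2.796205.
Bound = exp(−2.796205) = 0.06104.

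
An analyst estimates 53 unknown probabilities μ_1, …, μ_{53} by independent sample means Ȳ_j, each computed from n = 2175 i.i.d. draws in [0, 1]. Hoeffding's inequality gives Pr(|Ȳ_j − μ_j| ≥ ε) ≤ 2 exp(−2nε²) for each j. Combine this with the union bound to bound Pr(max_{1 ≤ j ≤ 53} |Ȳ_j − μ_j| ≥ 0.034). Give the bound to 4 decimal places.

0.6941

Per-experiment Hoeffding bound: 2·exp(−2·2175·0.034²) = 2·exp(−5.02860) = 0.013096.
Union bound over 53 events: 53·0.013096 = 0.69408.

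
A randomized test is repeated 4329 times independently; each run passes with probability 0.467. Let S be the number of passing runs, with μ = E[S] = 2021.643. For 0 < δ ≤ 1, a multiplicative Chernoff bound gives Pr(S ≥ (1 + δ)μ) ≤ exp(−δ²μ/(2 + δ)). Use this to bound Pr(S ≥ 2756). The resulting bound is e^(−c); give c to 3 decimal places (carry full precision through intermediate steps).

112.876

Write 2756 = (1 + δ)μ, so δ = 2756/2021.643 − 1 = 0.3632476…
Then the exponent is δ²μ/(2 + δ) = (2756 − μ)² / (μ·(2 + δ)) = 112.875785.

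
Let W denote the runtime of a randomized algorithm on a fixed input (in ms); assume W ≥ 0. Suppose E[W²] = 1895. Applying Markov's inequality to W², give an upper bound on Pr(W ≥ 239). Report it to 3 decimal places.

0.033

Since W ≥ 0, the event {W ≥ 239} is the same as {W² ≥ 57121}.
Markov's inequality applied to W² gives Pr(W² ≥ 57121) ≤ E[W²]/57121 = 1895/57121 = 0.0332.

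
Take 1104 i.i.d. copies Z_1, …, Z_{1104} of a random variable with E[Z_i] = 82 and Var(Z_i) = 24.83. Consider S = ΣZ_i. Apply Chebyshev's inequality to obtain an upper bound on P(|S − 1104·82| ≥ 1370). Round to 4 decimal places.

Var(S) = n·Var(Z_i) = 1104·24.83 = 27412.32.
Chebyshev: P(|S − 1104·82| ≥ 1370) ≤ Var(S)/1370² = 27412.32/1876900 = 0.0146.

0.0146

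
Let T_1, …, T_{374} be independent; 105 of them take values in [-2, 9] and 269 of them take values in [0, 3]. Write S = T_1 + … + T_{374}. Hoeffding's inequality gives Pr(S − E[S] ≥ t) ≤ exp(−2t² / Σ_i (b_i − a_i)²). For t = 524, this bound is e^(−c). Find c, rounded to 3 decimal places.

36.305

Σ(b_i − a_i)² = 105·11² + 269·3² = 15126.
c = 2t² / 15126 = 2·524² / 15126 = 36.3052.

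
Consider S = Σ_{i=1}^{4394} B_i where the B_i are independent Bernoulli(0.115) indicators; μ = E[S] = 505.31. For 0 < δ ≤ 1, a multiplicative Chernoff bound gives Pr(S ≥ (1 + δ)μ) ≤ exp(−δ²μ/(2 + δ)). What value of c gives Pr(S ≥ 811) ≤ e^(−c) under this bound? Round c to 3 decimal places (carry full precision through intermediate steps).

70.991

Write 811 = (1 + δ)μ, so δ = 811/505.31 − 1 = 0.6049554…
Then the exponent is δ²μ/(2 + δ) = (811 − μ)² / (μ·(2 + δ)) = 70.991162.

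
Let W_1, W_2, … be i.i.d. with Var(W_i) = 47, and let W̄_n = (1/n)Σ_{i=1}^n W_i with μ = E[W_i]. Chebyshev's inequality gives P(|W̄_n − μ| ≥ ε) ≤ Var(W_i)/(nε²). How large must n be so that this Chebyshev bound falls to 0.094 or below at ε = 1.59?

Require 47/(n·1.59²) ≤ 0.094, i.e. n ≥ 47/(0.094·1.59²) = 197.777.
The smallest integer n is 198.

198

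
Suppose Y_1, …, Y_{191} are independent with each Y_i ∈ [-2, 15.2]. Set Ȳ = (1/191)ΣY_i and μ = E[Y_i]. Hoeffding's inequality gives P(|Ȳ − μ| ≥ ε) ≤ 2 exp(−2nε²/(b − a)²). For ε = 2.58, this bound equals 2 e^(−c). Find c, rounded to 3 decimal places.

c = 2nε²/(b − a)² = 2·191·2.58² / 17.2² = 8.5950.

8.595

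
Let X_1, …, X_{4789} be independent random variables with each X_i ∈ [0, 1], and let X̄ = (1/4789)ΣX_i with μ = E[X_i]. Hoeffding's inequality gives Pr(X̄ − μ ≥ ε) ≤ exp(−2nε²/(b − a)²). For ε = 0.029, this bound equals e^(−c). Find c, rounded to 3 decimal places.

8.055

c = 2nε²/(b − a)² = 2·4789·0.029² / 1² = 8.0551.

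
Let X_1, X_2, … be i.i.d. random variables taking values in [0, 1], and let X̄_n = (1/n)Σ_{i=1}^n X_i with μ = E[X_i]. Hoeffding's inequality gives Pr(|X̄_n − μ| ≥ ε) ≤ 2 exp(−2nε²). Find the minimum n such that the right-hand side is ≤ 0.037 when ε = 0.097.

213

Require 2·exp(−2nε²) ≤ 0.037, i.e. 2nε² ≥ ln(2/0.037) = 3.989985.
So n ≥ 3.989985 / (2·0.097²) = 212.030.
The smallest integer n is 213.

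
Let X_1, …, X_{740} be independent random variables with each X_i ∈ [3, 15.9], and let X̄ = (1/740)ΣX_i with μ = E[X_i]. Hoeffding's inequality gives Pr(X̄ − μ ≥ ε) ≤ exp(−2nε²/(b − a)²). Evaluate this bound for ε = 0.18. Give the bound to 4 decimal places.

Exponent: 2nε²/(b − a)² = 2·740·0.18² / 12.9² = 0.28816.
Bound = exp(−0.28816) = 0.74964.

0.7496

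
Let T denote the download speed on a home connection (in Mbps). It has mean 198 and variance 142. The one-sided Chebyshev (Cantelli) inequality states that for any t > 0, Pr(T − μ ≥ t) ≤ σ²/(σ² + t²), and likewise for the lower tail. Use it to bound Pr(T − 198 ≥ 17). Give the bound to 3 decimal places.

0.329

Here σ² = 142 and t = 17, so σ² + t² = 431.
Cantelli's bound: 142/431 = 0.3295.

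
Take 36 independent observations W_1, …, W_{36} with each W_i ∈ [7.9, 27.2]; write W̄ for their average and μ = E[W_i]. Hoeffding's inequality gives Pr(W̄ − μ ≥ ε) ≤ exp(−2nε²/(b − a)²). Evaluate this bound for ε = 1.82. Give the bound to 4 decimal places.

Exponent: 2nε²/(b − a)² = 2·36·1.82² / 19.3² = 0.64027.
Bound = exp(−0.64027) = 0.52715.

0.5272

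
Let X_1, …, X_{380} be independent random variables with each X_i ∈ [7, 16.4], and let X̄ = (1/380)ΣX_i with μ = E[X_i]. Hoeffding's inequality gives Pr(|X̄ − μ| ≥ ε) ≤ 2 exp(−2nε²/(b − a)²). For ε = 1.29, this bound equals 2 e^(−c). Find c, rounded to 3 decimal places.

c = 2nε²/(b − a)² = 2·380·1.29² / 9.4² = 14.3132.

14.313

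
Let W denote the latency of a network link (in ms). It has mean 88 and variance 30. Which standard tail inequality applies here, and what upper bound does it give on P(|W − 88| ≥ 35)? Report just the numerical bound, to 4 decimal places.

Mean and variance are known, so Chebyshev's inequality applies.
Chebyshev: P(|W − μ| ≥ t) ≤ Var(W)/t².
Bound = 30 / 1225 = 0.0245.

0.0245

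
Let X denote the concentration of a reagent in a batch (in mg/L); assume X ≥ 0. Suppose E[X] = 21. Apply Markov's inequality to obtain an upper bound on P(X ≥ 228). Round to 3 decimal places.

Markov's inequality: for a non-negative random variable, P(X ≥ a) ≤ E[X]/a.
Here E[X] = 21 and a = 228, so the bound is 21/228 = 0.0921.

0.092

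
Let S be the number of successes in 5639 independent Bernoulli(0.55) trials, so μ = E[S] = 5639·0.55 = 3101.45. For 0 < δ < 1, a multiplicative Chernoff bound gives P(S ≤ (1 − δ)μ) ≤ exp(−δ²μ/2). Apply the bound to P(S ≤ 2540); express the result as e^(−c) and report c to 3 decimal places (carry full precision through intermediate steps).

50.819

Write 2540 = (1 − δ)μ, so δ = 1 − 2540/3101.45 = 0.1810282…
Then the exponent is δ²μ/2 = (μ − 2540)²/(2μ) = 50.819150.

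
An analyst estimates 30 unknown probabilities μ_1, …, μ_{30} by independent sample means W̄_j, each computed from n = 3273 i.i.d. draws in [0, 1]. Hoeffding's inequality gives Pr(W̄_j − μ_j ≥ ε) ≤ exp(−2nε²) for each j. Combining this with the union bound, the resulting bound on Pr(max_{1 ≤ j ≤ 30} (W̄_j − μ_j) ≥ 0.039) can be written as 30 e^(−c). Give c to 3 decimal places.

Union bound over the 30 events: Pr(max_{1 ≤ j ≤ 30} (W̄_j − μ_j) ≥ 0.039) ≤ 30·exp(−2nε²) = 30 exp(−2·3273·0.039²).
So c = 2·3273·0.039² = 9.9565.

9.956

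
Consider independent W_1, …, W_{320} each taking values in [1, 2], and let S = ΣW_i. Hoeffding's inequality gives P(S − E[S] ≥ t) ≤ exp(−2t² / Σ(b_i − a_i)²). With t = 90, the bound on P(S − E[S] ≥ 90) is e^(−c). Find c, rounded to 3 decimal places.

Σ(b_i − a_i)² = 320·(1)² = 320.
c = 2t²/320 = 2·90²/320 = 50.6250.

50.625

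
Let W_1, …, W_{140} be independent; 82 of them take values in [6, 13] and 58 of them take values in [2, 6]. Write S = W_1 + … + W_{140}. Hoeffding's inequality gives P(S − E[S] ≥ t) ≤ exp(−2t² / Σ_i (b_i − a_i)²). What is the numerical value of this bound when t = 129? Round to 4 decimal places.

0.0012

Σ(b_i − a_i)² = 82·7² + 58·4² = 4946.
Exponent = 2·129² / 4946 = 6.72907.
Bound = exp(−6.72907) = 0.00120.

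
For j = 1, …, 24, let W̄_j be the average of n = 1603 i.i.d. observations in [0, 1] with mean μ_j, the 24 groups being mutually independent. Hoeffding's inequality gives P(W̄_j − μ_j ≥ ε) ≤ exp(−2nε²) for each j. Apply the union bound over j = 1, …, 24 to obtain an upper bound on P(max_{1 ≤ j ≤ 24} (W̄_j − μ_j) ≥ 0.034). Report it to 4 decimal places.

Per-experiment Hoeffding bound: exp(−2·1603·0.034²) = exp(−3.70614) = 0.024572.
Union bound over 24 events: 24·0.024572 = 0.58973.

0.5897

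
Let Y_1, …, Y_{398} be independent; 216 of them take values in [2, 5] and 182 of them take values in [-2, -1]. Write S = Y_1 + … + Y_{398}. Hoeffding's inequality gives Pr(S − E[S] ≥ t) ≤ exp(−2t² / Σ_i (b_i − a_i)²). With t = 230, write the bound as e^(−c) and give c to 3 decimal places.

Σ(b_i − a_i)² = 216·3² + 182·1² = 2126.
c = 2t² / 2126 = 2·230² / 2126 = 49.7648.

49.765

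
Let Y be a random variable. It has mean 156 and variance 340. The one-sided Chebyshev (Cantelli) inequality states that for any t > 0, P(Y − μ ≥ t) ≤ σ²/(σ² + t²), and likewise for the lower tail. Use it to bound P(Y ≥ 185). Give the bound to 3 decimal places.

Here σ² = 340 and t = 29, so σ² + t² = 1181.
Cantelli's bound: 340/1181 = 0.2879.

0.288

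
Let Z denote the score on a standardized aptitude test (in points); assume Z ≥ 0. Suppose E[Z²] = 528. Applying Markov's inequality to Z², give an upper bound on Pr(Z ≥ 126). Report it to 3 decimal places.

Since Z ≥ 0, the event {Z ≥ 126} is the same as {Z² ≥ 15876}.
Markov's inequality applied to Z² gives Pr(Z² ≥ 15876) ≤ E[Z²]/15876 = 528/15876 = 0.0333.

0.033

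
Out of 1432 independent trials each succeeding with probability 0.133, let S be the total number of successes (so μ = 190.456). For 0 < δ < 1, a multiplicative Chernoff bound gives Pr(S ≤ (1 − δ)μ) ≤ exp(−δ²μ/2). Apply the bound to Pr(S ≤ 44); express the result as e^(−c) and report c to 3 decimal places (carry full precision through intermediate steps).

Write 44 = (1 − δ)μ, so δ = 1 − 44/190.456 = 0.7689755…
Then the exponent is δ²μ/2 = (μ − 44)²/(2μ) = 56.310539.

56.311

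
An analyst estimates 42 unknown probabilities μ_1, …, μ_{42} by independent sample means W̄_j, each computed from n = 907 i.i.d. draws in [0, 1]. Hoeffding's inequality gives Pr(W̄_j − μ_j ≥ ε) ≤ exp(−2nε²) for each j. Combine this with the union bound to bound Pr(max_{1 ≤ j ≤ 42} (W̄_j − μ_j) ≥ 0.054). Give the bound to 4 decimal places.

0.2118

Per-experiment Hoeffding bound: exp(−2·907·0.054²) = exp(−5.28962) = 0.0050437.
Union bound over 42 events: 42·0.0050437 = 0.21183.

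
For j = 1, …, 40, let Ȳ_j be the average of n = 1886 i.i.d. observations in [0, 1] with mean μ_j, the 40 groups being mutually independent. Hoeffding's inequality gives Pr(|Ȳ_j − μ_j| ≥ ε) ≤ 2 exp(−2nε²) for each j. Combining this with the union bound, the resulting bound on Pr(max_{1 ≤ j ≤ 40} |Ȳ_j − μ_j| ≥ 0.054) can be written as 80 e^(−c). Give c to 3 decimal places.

Union bound over the 40 events: Pr(max_{1 ≤ j ≤ 40} |Ȳ_j − μ_j| ≥ 0.054) ≤ 40·2·exp(−2nε²) = 80 exp(−2·1886·0.054²).
So c = 2·1886·0.054² = 10.9992.

10.999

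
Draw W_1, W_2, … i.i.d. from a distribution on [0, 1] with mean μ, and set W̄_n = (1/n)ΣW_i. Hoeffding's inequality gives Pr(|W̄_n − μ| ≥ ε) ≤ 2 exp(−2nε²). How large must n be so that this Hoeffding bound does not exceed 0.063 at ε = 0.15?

Require 2·exp(−2nε²) ≤ 0.063, i.e. 2nε² ≥ ln(2/0.063) = 3.457768.
So n ≥ 3.457768 / (2·0.15²) = 76.839.
The smallest integer n is 77.

77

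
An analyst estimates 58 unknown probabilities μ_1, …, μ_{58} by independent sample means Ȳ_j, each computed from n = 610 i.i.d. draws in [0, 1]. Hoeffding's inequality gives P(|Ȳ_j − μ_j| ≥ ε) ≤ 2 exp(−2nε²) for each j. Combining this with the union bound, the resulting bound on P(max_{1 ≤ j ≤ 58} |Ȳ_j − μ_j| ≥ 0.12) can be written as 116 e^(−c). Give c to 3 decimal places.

Union bound over the 58 events: P(max_{1 ≤ j ≤ 58} |Ȳ_j − μ_j| ≥ 0.12) ≤ 58·2·exp(−2nε²) = 116 exp(−2·610·0.12²).
So c = 2·610·0.12² = 17.5680.

17.568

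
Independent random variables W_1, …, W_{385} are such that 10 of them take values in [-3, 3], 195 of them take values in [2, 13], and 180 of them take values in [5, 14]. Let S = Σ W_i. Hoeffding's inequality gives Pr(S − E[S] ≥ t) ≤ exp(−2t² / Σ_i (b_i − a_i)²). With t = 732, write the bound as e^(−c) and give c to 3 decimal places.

Σ(b_i − a_i)² = 10·6² + 195·11² + 180·9² = 38535.
c = 2t² / 38535 = 2·732² / 38535 = 27.8097.

27.810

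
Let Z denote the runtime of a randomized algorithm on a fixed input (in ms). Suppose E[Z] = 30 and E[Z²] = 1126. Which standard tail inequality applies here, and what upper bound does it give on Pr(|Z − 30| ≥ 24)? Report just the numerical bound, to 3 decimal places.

0.392

The first two moments determine the variance, so Chebyshev's inequality is the sharpest standard bound available.
Var(Z) = E[Z²] − (E[Z])² = 1126 − 900 = 226.
Chebyshev's inequality: Pr(|Z − μ| ≥ t) ≤ Var(Z)/t² = 226/576 = 0.3924.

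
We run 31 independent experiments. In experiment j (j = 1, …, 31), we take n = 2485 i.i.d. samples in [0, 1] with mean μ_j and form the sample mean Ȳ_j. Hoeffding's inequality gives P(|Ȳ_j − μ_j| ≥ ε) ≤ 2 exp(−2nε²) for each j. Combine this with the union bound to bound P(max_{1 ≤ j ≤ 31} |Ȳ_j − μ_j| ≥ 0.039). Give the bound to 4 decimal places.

Per-experiment Hoeffding bound: 2·exp(−2·2485·0.039²) = 2·exp(−7.55937) = 0.0010424.
Union bound over 31 events: 31·0.0010424 = 0.03231.

0.0323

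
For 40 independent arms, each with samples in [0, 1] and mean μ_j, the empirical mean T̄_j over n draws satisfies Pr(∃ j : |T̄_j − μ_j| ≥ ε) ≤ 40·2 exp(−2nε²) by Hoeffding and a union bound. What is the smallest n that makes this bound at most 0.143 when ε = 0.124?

Need 2·40·exp(−2nε²) ≤ 0.143, i.e. exp(−2nε²) ≤ 0.143/80.
So 2nε² ≥ ln(80/0.143) = 6.326937.
Hence n ≥ 6.326937/(2·0.124²) = 205.741.
The smallest integer n is 206.

206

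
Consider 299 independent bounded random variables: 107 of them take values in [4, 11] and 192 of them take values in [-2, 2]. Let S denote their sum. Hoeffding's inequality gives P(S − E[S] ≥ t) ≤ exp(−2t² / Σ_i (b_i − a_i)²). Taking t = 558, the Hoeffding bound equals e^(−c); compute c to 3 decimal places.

Σ(b_i − a_i)² = 107·7² + 192·4² = 8315.
c = 2t² / 8315 = 2·558² / 8315 = 74.8921.

74.892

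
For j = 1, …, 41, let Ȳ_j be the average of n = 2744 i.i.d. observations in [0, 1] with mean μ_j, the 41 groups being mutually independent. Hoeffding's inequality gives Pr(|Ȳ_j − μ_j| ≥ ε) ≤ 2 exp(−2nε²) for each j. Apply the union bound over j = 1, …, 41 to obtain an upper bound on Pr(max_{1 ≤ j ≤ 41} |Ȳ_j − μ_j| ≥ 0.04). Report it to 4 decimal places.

0.0126

Per-experiment Hoeffding bound: 2·exp(−2·2744·0.04²) = 2·exp(−8.78080) = 0.00030731.
Union bound over 41 events: 41·0.00030731 = 0.01260.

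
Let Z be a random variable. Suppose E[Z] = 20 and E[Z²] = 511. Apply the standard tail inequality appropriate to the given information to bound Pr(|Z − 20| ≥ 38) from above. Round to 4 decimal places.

The first two moments determine the variance, so Chebyshev's inequality is the sharpest standard bound available.
Var(Z) = E[Z²] − (E[Z])² = 511 − 400 = 111.
Chebyshev's inequality: Pr(|Z − μ| ≥ t) ≤ Var(Z)/t² = 111/1444 = 0.0769.

0.0769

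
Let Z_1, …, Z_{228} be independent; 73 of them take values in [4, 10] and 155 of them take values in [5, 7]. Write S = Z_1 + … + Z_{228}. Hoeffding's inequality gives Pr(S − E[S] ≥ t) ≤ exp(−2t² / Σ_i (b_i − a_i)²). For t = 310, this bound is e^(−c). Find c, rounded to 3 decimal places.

Σ(b_i − a_i)² = 73·6² + 155·2² = 3248.
c = 2t² / 3248 = 2·310² / 3248 = 59.1749.

59.175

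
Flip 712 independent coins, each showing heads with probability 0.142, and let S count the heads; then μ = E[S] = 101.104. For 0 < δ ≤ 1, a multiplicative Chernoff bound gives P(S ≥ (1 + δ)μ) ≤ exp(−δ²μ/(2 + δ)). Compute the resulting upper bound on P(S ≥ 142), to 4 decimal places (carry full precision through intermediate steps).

Write 142 = (1 + δ)μ, so δ = 142/101.104 − 1 = 0.4044944…
Then the exponent is δ²μ/(2 + δ) = (142 − μ)² / (μ·(2 + δ)) = 6.879701.
Bound = exp(−6.879701) = 0.00103.

0.0010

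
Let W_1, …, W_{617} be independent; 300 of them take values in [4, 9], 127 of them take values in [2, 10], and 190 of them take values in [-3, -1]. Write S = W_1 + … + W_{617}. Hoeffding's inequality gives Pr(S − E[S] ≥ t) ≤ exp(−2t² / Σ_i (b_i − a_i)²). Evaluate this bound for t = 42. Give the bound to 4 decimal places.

Σ(b_i − a_i)² = 300·5² + 127·8² + 190·2² = 16388.
Exponent = 2·42² / 16388 = 0.21528.
Bound = exp(−0.21528) = 0.80632.

0.8063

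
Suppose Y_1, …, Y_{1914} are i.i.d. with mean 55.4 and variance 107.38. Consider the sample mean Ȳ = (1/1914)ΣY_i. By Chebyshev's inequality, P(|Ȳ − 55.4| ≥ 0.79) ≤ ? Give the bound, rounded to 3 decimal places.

0.090

Var(Ȳ) = Var(Y_i)/n = 107.38/1914 = 0.056102.
Chebyshev: P(|Ȳ − 55.4| ≥ 0.79) ≤ Var(Ȳ)/(0.79)² = 107.38/(1914·0.79²) = 0.0899.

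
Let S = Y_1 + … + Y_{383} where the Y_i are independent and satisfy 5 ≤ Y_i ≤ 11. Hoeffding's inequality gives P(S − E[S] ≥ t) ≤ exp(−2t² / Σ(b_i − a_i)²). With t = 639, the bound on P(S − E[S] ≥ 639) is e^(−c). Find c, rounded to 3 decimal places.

Σ(b_i − a_i)² = 383·(6)² = 13788.
c = 2t²/13788 = 2·639²/13788 = 59.2285.

59.228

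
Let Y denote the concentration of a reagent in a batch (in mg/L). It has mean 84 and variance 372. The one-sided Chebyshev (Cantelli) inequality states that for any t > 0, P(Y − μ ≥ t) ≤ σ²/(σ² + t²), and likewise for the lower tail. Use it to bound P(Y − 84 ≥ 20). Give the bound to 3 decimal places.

0.482

Here σ² = 372 and t = 20, so σ² + t² = 772.
Cantelli's bound: 372/772 = 0.4819.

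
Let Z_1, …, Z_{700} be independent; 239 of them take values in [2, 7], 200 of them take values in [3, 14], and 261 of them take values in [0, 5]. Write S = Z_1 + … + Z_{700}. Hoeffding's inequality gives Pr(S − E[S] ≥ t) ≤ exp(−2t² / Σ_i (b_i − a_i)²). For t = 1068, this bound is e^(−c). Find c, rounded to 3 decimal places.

62.159

Σ(b_i − a_i)² = 239·5² + 200·11² + 261·5² = 36700.
c = 2t² / 36700 = 2·1068² / 36700 = 62.1593.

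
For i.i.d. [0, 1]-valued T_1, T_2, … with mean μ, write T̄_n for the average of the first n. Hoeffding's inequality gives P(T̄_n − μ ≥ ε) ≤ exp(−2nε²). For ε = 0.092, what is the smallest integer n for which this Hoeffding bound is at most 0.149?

Require exp(−2nε²) ≤ 0.149, i.e. 2nε² ≥ ln(1/0.149) = 1.903809.
So n ≥ 1.903809 / (2·0.092²) = 112.465.
The smallest integer n is 113.

113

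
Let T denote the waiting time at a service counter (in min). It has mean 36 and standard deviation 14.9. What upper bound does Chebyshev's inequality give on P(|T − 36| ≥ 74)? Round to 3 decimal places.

Chebyshev: P(|T − μ| ≥ t) ≤ Var(T)/t².
Var(T) = σ² = 14.9² = 222.01.
Bound = 222.01 / 5476 = 0.0405.

0.041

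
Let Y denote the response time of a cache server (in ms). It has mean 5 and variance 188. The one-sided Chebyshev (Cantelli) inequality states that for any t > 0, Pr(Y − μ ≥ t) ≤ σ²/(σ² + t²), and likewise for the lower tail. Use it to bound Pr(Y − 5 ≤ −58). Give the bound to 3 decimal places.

Here σ² = 188 and t = 58, so σ² + t² = 3552.
Cantelli's bound: 188/3552 = 0.0529.

0.053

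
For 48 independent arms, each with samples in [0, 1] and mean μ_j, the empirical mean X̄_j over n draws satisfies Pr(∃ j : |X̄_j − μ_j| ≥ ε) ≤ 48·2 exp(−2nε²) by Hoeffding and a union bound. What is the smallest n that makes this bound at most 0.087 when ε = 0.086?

Need 2·48·exp(−2nε²) ≤ 0.087, i.e. exp(−2nε²) ≤ 0.087/96.
So 2nε² ≥ ln(96/0.087) = 7.006195.
Hence n ≥ 7.006195/(2·0.086²) = 473.648.
The smallest integer n is 474.

474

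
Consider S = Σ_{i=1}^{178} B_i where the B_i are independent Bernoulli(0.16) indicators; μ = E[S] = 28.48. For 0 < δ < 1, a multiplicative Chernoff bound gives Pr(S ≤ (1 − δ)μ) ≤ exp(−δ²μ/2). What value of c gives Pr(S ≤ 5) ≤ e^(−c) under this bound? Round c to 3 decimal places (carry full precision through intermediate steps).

Write 5 = (1 − δ)μ, so δ = 1 − 5/28.48 = 0.8244382…
Then the exponent is δ²μ/2 = (μ − 5)²/(2μ) = 9.678904.

9.679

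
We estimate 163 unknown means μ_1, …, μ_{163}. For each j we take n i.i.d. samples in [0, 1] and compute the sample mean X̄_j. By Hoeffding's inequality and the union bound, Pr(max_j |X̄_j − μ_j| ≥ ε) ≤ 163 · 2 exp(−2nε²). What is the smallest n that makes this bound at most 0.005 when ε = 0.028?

Need 2·163·exp(−2nε²) ≤ 0.005, i.e. exp(−2nε²) ≤ 0.005/326.
So 2nε² ≥ ln(326/0.005) = 11.085215.
Hence n ≥ 11.085215/(2·0.028²) = 7069.652.
The smallest integer n is 7070.

7070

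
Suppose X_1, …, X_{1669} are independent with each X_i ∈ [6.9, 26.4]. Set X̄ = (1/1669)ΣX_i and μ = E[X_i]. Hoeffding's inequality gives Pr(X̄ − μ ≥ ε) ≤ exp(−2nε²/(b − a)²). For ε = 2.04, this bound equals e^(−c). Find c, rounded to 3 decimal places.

36.532

c = 2nε²/(b − a)² = 2·1669·2.04² / 19.5² = 36.5323.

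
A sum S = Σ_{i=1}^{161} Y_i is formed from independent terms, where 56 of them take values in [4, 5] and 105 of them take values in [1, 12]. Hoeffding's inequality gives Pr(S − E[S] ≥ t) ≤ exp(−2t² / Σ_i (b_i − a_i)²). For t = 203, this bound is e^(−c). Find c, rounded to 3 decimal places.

6.459

Σ(b_i − a_i)² = 56·1² + 105·11² = 12761.
c = 2t² / 12761 = 2·203² / 12761 = 6.4586.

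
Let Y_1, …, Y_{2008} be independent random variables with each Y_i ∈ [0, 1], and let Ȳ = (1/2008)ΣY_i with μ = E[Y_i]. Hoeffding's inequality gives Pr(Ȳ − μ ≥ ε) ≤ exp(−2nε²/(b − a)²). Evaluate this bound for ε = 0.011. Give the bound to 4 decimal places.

0.6151

Exponent: 2nε²/(b − a)² = 2·2008·0.011² / 1² = 0.48594.
Bound = exp(−0.48594) = 0.61512.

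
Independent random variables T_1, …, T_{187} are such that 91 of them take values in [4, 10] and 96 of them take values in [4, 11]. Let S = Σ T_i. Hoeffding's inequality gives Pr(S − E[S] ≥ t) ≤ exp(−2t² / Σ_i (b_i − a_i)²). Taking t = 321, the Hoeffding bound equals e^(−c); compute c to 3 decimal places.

Σ(b_i − a_i)² = 91·6² + 96·7² = 7980.
c = 2t² / 7980 = 2·321² / 7980 = 25.8248.

25.825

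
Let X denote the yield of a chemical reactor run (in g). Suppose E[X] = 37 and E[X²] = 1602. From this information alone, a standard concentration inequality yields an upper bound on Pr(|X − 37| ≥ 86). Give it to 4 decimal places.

The first two moments determine the variance, so Chebyshev's inequality is the sharpest standard bound available.
Var(X) = E[X²] − (E[X])² = 1602 − 1369 = 233.
Chebyshev's inequality: Pr(|X − μ| ≥ t) ≤ Var(X)/t² = 233/7396 = 0.0315.

0.0315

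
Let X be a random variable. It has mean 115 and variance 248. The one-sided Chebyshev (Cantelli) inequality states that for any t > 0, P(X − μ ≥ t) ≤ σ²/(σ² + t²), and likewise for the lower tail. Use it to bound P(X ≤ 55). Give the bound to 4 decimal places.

0.0644

Here σ² = 248 and t = 60, so σ² + t² = 3848.
Cantelli's bound: 248/3848 = 0.0644.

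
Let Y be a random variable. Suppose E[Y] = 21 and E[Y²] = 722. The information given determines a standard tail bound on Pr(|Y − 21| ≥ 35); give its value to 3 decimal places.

The first two moments determine the variance, so Chebyshev's inequality is the sharpest standard bound available.
Var(Y) = E[Y²] − (E[Y])² = 722 − 441 = 281.
Chebyshev's inequality: Pr(|Y − μ| ≥ t) ≤ Var(Y)/t² = 281/1225 = 0.2294.

0.229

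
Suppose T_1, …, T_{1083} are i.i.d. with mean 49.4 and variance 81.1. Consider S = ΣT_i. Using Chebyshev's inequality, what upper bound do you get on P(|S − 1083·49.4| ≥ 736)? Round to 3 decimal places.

0.162

Var(S) = n·Var(T_i) = 1083·81.1 = 87831.3.
Chebyshev: P(|S − 1083·49.4| ≥ 736) ≤ Var(S)/736² = 87831.3/541696 = 0.1621.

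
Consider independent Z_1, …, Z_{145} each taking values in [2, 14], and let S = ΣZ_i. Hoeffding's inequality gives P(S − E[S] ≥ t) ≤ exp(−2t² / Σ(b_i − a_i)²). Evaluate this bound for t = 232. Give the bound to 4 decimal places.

0.0058

Σ(b_i − a_i)² = 145·(12)² = 20880.
Exponent = 2·232²/20880 = 5.1556.
Bound = exp(−5.1556) = 0.00577.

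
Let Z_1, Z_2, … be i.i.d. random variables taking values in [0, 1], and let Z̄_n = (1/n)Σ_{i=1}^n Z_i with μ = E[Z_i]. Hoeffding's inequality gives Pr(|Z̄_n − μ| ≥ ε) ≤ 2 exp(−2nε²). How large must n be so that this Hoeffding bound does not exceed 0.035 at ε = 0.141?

Require 2·exp(−2nε²) ≤ 0.035, i.e. 2nε² ≥ ln(2/0.035) = 4.045554.
So n ≥ 4.045554 / (2·0.141²) = 101.744.
The smallest integer n is 102.

102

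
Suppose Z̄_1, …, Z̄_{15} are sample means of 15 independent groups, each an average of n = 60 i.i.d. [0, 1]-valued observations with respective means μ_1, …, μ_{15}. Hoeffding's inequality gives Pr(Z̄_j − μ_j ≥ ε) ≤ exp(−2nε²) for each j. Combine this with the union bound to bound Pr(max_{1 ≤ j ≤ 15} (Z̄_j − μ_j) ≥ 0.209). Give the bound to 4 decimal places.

Per-experiment Hoeffding bound: exp(−2·60·0.209²) = exp(−5.24172) = 0.0052911.
Union bound over 15 events: 15·0.0052911 = 0.07937.

0.0794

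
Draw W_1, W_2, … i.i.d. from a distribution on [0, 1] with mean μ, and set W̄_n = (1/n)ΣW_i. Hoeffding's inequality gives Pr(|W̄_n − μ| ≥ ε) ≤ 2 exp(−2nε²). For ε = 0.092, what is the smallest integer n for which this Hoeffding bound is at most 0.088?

Require 2·exp(−2nε²) ≤ 0.088, i.e. 2nε² ≥ ln(2/0.088) = 3.123566.
So n ≥ 3.123566 / (2·0.092²) = 184.521.
The smallest integer n is 185.

185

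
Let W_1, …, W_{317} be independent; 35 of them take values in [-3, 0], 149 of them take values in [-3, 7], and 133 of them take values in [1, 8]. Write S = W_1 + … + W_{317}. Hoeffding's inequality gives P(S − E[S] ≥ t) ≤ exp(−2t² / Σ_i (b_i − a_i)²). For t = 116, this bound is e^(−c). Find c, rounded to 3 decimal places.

Σ(b_i − a_i)² = 35·3² + 149·10² + 133·7² = 21732.
c = 2t² / 21732 = 2·116² / 21732 = 1.2384.

1.238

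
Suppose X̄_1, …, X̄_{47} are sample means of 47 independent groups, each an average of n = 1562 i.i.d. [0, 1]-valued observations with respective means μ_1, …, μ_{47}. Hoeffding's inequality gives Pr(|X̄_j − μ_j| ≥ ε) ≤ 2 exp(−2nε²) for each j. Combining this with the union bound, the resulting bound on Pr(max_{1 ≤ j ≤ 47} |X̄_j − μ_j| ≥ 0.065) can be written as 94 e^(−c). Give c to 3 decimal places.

13.199

Union bound over the 47 events: Pr(max_{1 ≤ j ≤ 47} |X̄_j − μ_j| ≥ 0.065) ≤ 47·2·exp(−2nε²) = 94 exp(−2·1562·0.065²).
So c = 2·1562·0.065² = 13.1989.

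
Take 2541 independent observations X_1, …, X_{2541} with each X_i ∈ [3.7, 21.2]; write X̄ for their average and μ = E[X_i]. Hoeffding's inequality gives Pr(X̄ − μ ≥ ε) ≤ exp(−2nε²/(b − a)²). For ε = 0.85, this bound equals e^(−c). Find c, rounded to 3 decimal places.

11.989

c = 2nε²/(b − a)² = 2·2541·0.85² / 17.5² = 11.9894.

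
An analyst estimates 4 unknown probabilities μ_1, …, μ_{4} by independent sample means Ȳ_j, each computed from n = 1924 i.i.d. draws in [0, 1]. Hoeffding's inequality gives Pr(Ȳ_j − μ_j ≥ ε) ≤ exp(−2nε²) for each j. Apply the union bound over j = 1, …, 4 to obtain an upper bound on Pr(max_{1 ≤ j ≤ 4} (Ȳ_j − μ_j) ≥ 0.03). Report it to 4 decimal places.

0.1253

Per-experiment Hoeffding bound: exp(−2·1924·0.03²) = exp(−3.46320) = 0.031329.
Union bound over 4 events: 4·0.031329 = 0.12532.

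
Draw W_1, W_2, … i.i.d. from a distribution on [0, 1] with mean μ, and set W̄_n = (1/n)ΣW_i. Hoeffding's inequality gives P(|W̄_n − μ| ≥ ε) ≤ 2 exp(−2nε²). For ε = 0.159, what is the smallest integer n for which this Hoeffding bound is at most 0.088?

Require 2·exp(−2nε²) ≤ 0.088, i.e. 2nε² ≥ ln(2/0.088) = 3.123566.
So n ≥ 3.123566 / (2·0.159²) = 61.777.
The smallest integer n is 62.

62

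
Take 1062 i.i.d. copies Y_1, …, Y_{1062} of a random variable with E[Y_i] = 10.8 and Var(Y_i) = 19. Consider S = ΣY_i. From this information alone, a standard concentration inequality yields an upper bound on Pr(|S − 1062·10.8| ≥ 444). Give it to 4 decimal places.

0.1024

With mean and variance of each term known, Chebyshev's inequality bounds the deviation of the sum (or sample mean).
Var(S) = n·Var(Y_i) = 1062·19 = 20178.
Chebyshev: Pr(|S − 1062·10.8| ≥ 444) ≤ Var(S)/444² = 20178/197136 = 0.1024.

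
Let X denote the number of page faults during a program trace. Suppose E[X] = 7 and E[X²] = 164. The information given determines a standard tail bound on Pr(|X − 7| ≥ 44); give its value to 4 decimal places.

0.0594

The first two moments determine the variance, so Chebyshev's inequality is the sharpest standard bound available.
Var(X) = E[X²] − (E[X])² = 164 − 49 = 115.
Chebyshev's inequality: Pr(|X − μ| ≥ t) ≤ Var(X)/t² = 115/1936 = 0.0594.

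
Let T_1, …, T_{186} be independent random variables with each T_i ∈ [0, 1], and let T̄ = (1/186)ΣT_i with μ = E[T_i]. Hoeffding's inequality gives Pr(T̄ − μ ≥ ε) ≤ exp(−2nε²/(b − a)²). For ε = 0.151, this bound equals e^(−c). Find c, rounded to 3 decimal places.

8.482

c = 2nε²/(b − a)² = 2·186·0.151² / 1² = 8.4820.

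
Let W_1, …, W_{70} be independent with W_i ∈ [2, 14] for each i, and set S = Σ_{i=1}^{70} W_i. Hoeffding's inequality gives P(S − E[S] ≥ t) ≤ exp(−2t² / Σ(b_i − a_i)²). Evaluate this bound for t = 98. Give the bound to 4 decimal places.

0.1487

Σ(b_i − a_i)² = 70·(12)² = 10080.
Exponent = 2·98²/10080 = 1.9056.
Bound = exp(−1.9056) = 0.14874.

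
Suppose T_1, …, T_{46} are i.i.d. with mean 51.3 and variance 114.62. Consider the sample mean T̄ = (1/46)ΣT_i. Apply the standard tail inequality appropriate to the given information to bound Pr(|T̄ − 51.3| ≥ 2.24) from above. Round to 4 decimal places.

With mean and variance of each term known, Chebyshev's inequality bounds the deviation of the sum (or sample mean).
Var(T̄) = Var(T_i)/n = 114.62/46 = 2.4917.
Chebyshev: Pr(|T̄ − 51.3| ≥ 2.24) ≤ Var(T̄)/(2.24)² = 114.62/(46·2.24²) = 0.4966.

0.4966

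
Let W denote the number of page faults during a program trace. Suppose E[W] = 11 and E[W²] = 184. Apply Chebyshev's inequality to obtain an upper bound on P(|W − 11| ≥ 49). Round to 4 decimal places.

0.0262

Var(W) = E[W²] − (E[W])² = 184 − 121 = 63.
Chebyshev's inequality: P(|W − μ| ≥ t) ≤ Var(W)/t² = 63/2401 = 0.0262.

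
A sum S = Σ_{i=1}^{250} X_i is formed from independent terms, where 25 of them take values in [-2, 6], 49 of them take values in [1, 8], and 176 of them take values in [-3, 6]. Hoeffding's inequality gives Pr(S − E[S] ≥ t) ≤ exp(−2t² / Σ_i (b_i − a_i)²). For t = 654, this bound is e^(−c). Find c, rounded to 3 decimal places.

Σ(b_i − a_i)² = 25·8² + 49·7² + 176·9² = 18257.
c = 2t² / 18257 = 2·654² / 18257 = 46.8550.

46.855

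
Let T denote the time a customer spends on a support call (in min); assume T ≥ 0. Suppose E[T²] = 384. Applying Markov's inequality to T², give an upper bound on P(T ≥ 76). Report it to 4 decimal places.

0.0665

Since T ≥ 0, the event {T ≥ 76} is the same as {T² ≥ 5776}.
Markov's inequality applied to T² gives P(T² ≥ 5776) ≤ E[T²]/5776 = 384/5776 = 0.0665.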